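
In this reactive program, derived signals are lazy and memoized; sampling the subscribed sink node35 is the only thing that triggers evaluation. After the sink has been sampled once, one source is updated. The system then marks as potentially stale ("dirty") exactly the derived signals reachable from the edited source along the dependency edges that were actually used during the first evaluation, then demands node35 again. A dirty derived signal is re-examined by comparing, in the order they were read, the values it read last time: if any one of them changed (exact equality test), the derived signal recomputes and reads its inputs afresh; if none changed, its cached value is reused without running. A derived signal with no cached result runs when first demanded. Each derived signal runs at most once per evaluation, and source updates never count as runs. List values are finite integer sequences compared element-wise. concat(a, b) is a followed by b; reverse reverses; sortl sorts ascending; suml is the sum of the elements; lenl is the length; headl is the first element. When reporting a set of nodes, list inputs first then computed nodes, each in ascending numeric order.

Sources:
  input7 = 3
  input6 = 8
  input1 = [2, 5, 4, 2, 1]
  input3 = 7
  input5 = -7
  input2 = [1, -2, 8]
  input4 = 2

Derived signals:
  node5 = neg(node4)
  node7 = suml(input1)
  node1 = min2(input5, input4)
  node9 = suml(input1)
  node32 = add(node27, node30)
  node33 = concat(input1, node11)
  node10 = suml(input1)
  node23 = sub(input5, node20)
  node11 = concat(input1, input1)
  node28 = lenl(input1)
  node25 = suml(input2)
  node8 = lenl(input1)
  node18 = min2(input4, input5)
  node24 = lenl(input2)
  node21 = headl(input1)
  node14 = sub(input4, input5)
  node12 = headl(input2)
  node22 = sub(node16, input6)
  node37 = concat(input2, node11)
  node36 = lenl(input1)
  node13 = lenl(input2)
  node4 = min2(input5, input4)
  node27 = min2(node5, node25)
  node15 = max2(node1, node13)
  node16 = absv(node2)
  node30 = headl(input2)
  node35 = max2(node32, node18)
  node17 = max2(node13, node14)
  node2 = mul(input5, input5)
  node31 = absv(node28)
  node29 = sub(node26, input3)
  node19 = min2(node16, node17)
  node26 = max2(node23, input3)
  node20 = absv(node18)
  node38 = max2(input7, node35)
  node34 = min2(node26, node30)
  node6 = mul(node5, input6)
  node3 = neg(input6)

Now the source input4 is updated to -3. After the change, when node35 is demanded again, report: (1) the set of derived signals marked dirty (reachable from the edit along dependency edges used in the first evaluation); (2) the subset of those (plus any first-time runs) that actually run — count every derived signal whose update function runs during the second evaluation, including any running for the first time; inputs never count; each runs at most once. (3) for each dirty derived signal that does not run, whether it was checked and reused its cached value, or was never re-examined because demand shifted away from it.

First demand of the output computes:
  node4 = min2(-7, 2) = -7
  node5 = neg(-7) = 7
  node18 = min2(2, -7) = -7
  node25 = suml([1, -2, 8]) = 7
  node27 = min2(7, 7) = 7
  node30 = headl([1, -2, 8]) = 1
  node32 = add(7, 1) = 8
  node35 = max2(8, -7) = 8

After the edit, cleaning proceeds:
  node4: a read changed (input4 2->-3) — executes, giving -7 — identical to its old value.
  node5: dirty, but its reads are unchanged (node4 unchanged); cached 7 stands.
  node18: a read changed (input4 2->-3) — executes, giving -7 — identical to its old value.
  node27: dirty, but its reads are unchanged (node5 unchanged, node25 unchanged); cached 7 stands.
  node32: dirty, but its reads are unchanged (node27 unchanged, node30 unchanged); cached 8 stands.
  node35: dirty, but its reads are unchanged (node32 unchanged, node18 unchanged); cached 8 stands.

Note where the cutoff bites: node5 is checked, finds nothing changed, and keeps its cache.

The edit dirties: node4, node5, node18, node27, node32, node35.
2 derived signals run: node4, node18.
Cache hits after checking: node5, node27, node32, node35.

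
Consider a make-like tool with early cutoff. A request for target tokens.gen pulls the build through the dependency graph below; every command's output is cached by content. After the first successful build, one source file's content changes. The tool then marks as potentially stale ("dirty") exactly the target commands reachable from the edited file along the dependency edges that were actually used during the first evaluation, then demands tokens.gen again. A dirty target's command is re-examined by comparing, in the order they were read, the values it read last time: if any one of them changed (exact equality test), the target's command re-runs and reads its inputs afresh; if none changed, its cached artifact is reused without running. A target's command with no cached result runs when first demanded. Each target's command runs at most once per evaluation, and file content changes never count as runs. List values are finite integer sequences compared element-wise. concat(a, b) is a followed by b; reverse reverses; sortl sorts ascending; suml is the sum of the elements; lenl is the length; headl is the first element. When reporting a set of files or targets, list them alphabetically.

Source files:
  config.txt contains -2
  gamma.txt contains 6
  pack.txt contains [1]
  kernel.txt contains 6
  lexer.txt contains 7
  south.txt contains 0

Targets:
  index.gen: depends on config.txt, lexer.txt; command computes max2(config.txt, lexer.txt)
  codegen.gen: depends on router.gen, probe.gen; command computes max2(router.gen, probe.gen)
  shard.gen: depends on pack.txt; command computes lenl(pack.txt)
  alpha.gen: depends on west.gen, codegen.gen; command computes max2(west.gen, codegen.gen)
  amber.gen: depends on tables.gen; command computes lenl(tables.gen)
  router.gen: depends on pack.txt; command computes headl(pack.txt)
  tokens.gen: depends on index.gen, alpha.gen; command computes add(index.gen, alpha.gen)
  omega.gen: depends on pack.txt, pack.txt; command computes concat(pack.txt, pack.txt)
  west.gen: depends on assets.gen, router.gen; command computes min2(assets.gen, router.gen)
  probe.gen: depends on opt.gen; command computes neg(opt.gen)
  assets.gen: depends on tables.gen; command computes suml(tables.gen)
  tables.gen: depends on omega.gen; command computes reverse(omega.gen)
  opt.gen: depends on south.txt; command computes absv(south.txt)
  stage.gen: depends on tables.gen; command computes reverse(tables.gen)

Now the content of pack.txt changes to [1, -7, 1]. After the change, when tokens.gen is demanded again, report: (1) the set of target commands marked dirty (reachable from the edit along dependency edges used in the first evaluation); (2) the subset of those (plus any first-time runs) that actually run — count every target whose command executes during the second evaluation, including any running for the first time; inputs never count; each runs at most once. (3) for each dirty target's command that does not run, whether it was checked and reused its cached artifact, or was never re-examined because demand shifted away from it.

The edit dirties: alpha.gen, assets.gen, codegen.gen, omega.gen, router.gen, tables.gen, tokens.gen, west.gen.
6 target commands run: alpha.gen, assets.gen, omega.gen, router.gen, tables.gen, west.gen.
Cache hits after checking: codegen.gen, tokens.gen.
Note where the cutoff bites: codegen.gen is checked, finds nothing changed, and keeps its cache.

First demand of the output computes:
  index.gen = max2(-2, 7) = 7
  omega.gen = concat([1], [1]) = [1, 1]
  opt.gen = absv(0) = 0
  probe.gen = neg(0) = 0
  router.gen = headl([1]) = 1
  codegen.gen = max2(1, 0) = 1
  tables.gen = reverse([1, 1]) = [1, 1]
  assets.gen = suml([1, 1]) = 2
  west.gen = min2(2, 1) = 1
  alpha.gen = max2(1, 1) = 1
  tokens.gen = add(7, 1) = 8

After the edit, cleaning proceeds:
  omega.gen: a read changed (pack.txt [1]->[1, -7, 1]; pack.txt [1]->[1, -7, 1]) — executes, giving [1, -7, 1, 1, -7, 1].
  router.gen: a read changed (pack.txt [1]->[1, -7, 1]) — executes, giving 1 — identical to its old value.
  codegen.gen: dirty, but its reads are unchanged (router.gen unchanged, probe.gen unchanged); cached 1 stands.
  tables.gen: a read changed (omega.gen [1, 1]->[1, -7, 1, 1, -7, 1]) — executes, giving [1, -7, 1, 1, -7, 1].
  assets.gen: a read changed (tables.gen [1, 1]->[1, -7, 1, 1, -7, 1]) — executes, giving -10.
  west.gen: a read changed (assets.gen 2->-10) — executes, giving -10.
  alpha.gen: a read changed (west.gen 1->-10) — executes, giving 1 — identical to its old value.
  tokens.gen: dirty, but its reads are unchanged (index.gen unchanged, alpha.gen unchanged); cached 8 stands.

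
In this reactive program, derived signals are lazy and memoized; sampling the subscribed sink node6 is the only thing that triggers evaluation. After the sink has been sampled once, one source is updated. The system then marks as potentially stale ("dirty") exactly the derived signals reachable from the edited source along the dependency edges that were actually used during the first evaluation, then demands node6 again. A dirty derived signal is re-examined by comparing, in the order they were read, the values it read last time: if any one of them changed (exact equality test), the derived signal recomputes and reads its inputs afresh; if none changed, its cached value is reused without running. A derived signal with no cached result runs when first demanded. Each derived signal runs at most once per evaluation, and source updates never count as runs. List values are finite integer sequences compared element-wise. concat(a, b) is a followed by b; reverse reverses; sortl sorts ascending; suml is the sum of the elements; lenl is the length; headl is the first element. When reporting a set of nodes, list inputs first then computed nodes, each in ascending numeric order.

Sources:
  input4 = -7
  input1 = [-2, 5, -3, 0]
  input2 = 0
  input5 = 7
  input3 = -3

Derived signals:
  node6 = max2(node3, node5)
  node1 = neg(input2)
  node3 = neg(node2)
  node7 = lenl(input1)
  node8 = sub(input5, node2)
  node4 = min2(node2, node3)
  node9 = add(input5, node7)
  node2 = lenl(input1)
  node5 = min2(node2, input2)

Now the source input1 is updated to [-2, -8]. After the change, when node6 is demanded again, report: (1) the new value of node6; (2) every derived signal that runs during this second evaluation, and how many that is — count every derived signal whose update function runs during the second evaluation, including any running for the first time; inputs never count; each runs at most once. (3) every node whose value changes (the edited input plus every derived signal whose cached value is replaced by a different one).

First demand of the output computes:
  node2 = lenl([-2, 5, -3, 0]) = 4
  node3 = neg(4) = -4
  node5 = min2(4, 0) = 0
  node6 = max2(-4, 0) = 0

After the edit, cleaning proceeds:
  node2: a read changed (input1 [-2, 5, -3, 0]->[-2, -8]) — executes, giving 2.
  node3: a read changed (node2 4->2) — executes, giving -2.
  node5: a read changed (node2 4->2) — executes, giving 0 — identical to its old value.
  node6: a read changed (node3 -4->-2) — executes, giving 0 — identical to its old value.

Demanding node6 again yields 0.
4 derived signals run: node2, node3, node5, node6.
The nodes whose values change: input1, node2, node3.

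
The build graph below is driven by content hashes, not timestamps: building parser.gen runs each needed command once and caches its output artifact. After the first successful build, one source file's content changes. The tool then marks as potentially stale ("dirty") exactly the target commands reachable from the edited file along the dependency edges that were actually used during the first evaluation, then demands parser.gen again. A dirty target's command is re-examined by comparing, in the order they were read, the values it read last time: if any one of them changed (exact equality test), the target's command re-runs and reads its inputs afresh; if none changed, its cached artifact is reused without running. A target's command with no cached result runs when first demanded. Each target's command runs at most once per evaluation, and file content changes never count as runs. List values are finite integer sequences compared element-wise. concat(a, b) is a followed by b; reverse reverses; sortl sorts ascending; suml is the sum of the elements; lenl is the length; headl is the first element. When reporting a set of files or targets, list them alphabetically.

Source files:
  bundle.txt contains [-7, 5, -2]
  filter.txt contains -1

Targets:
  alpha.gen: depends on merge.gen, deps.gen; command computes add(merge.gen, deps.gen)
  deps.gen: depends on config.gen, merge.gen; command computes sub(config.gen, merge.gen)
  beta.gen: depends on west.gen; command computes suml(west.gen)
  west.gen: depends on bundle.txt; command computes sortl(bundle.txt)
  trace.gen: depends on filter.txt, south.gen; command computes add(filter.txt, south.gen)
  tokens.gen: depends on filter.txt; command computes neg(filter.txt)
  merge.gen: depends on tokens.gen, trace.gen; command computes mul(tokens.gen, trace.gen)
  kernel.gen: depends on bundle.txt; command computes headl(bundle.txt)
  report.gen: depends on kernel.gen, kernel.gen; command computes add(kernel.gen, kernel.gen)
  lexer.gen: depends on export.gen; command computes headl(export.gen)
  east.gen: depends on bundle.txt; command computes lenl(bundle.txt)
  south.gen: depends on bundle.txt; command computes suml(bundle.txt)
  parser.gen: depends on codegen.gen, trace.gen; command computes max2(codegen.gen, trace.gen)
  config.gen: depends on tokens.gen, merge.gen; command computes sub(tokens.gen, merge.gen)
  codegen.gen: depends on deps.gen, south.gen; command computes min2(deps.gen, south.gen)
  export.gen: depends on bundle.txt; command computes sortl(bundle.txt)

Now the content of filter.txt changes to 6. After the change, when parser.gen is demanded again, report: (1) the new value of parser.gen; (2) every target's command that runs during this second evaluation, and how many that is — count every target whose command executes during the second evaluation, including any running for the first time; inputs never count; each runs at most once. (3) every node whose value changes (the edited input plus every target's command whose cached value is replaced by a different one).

Initial pass — values computed on the first demand:
  south.gen = suml([-7, 5, -2]) = -4
  tokens.gen = neg(-1) = 1
  trace.gen = add(-1, -4) = -5
  merge.gen = mul(1, -5) = -5
  config.gen = sub(1, -5) = 6
  deps.gen = sub(6, -5) = 11
  codegen.gen = min2(11, -4) = -4
  parser.gen = max2(-4, -5) = -4

Second demand — change propagation:
  tokens.gen: re-runs because filter.txt -1->6; new result -6.
  trace.gen: re-runs because filter.txt -1->6; new result 2.
  merge.gen: re-runs because tokens.gen 1->-6; trace.gen -5->2; new result -12.
  config.gen: re-runs because tokens.gen 1->-6; merge.gen -5->-12; new result 6 (unchanged).
  deps.gen: re-runs because merge.gen -5->-12; new result 18.
  codegen.gen: re-runs because deps.gen 11->18; new result -4 (unchanged).
  parser.gen: re-runs because trace.gen -5->2; new result 2.

parser.gen now evaluates to 2.
Run set: codegen.gen, config.gen, deps.gen, merge.gen, parser.gen, tokens.gen, trace.gen (7 run).
Changed values: deps.gen, filter.txt, merge.gen, parser.gen, tokens.gen, trace.gen.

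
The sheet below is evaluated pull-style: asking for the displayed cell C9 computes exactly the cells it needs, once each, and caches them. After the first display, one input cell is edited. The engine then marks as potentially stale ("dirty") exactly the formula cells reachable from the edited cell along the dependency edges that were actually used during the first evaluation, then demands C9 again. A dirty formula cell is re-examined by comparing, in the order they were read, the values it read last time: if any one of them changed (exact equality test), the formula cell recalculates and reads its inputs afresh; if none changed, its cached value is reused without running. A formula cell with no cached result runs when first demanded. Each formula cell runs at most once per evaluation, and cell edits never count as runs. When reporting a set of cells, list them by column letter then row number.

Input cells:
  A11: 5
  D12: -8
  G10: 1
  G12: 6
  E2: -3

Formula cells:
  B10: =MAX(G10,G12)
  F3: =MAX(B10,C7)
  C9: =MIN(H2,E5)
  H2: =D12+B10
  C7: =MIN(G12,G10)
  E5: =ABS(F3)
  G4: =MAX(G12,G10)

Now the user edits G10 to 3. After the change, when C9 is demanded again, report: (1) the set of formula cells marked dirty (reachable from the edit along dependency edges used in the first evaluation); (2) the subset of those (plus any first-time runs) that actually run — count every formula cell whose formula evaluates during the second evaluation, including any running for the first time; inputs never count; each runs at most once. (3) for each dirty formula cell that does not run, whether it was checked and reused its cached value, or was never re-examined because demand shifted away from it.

First demand of the output computes:
  B10 = MAX(1, 6) = 6
  C7 = MIN(6, 1) = 1
  F3 = MAX(6, 1) = 6
  E5 = ABS(6) = 6
  H2 = -8 + 6 = -2
  C9 = MIN(-2, 6) = -2

After the edit, cleaning proceeds:
  B10: a read changed (G10 1->3) — executes, giving 6 — identical to its old value.
  C7: a read changed (G10 1->3) — executes, giving 3.
  F3: a read changed (C7 1->3) — executes, giving 6 — identical to its old value.
  E5: dirty, but its reads are unchanged (F3 unchanged); cached 6 stands.
  H2: dirty, but its reads are unchanged (D12 unchanged, B10 unchanged); cached -2 stands.
  C9: dirty, but its reads are unchanged (H2 unchanged, E5 unchanged); cached -2 stands.

Note where the cutoff bites: E5 is checked, finds nothing changed, and keeps its cache.

The edit dirties: B10, C7, C9, E5, F3, H2.
3 formula cells run: B10, C7, F3.
Cache hits after checking: C9, E5, H2.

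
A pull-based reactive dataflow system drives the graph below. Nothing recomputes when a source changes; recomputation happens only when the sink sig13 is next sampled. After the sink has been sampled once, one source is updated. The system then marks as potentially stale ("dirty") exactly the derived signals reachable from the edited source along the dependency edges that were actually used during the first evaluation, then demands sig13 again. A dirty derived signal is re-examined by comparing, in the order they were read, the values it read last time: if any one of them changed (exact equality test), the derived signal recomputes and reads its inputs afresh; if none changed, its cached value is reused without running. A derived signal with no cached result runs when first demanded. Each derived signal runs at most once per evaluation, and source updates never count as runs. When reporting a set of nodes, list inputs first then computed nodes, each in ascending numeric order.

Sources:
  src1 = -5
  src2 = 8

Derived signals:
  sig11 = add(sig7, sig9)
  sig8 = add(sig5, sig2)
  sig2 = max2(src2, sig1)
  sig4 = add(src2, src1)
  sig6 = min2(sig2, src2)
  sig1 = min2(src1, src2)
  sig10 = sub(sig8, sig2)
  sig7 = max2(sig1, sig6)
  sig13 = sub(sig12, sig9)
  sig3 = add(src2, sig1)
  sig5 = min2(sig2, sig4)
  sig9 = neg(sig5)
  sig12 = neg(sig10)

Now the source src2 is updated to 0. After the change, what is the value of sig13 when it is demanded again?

New value of sig13: 0.

First evaluation (everything demanded from the output):
  sig1 = min2(-5, 8) = -5
  sig2 = max2(8, -5) = 8
  sig4 = add(8, -5) = 3
  sig5 = min2(8, 3) = 3
  sig8 = add(3, 8) = 11
  sig9 = neg(3) = -3
  sig10 = sub(11, 8) = 3
  sig12 = neg(3) = -3
  sig13 = sub(-3, -3) = 0

Propagation after the edit:
  sig1: runs — src2 8->0; result -5 (same value as before).
  sig2: runs — src2 8->0; result 0.
  sig4: runs — src2 8->0; result -5.
  sig5: runs — sig2 8->0; sig4 3->-5; result -5.
  sig8: runs — sig5 3->-5; sig2 8->0; result -5.
  sig9: runs — sig5 3->-5; result 5.
  sig10: runs — sig8 11->-5; sig2 8->0; result -5.
  sig12: runs — sig10 3->-5; result 5.
  sig13: runs — sig12 -3->5; sig9 -3->5; result 0 (same value as before).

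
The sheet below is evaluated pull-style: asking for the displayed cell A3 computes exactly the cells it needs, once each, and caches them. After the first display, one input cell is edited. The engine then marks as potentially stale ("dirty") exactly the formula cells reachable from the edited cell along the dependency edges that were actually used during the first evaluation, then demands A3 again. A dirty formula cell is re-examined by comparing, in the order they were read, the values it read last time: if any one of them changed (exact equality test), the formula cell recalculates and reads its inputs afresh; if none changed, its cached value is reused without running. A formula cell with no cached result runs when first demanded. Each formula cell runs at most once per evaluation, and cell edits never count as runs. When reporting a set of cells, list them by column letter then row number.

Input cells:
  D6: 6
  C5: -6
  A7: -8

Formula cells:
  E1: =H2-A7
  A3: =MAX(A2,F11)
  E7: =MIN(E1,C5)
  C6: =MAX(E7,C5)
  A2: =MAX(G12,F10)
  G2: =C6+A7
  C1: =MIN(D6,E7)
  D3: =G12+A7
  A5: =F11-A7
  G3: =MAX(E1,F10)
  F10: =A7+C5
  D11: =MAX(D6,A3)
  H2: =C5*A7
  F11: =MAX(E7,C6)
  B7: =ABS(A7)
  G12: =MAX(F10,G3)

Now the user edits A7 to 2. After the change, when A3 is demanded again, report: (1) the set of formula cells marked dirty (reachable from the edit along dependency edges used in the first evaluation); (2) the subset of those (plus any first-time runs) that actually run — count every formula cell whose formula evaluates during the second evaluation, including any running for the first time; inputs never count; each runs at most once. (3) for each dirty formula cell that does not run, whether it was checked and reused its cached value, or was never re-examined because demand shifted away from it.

The edit dirties: A2, A3, C6, E1, E7, F10, F11, G3, G12, H2.
10 formula cells run: A2, A3, C6, E1, E7, F10, F11, G3, G12, H2.
No dirty formula cell escaped a run.

First demand of the output computes:
  F10 = -8 + -6 = -14
  H2 = -6 * -8 = 48
  E1 = 48 - -8 = 56
  E7 = MIN(56, -6) = -6
  C6 = MAX(-6, -6) = -6
  F11 = MAX(-6, -6) = -6
  G3 = MAX(56, -14) = 56
  G12 = MAX(-14, 56) = 56
  A2 = MAX(56, -14) = 56
  A3 = MAX(56, -6) = 56

After the edit, cleaning proceeds:
  F10: a read changed (A7 -8->2) — executes, giving -4.
  H2: a read changed (A7 -8->2) — executes, giving -12.
  E1: a read changed (H2 48->-12; A7 -8->2) — executes, giving -14.
  E7: a read changed (E1 56->-14) — executes, giving -14.
  C6: a read changed (E7 -6->-14) — executes, giving -6 — identical to its old value.
  F11: a read changed (E7 -6->-14) — executes, giving -6 — identical to its old value.
  G3: a read changed (E1 56->-14; F10 -14->-4) — executes, giving -4.
  G12: a read changed (F10 -14->-4; G3 56->-4) — executes, giving -4.
  A2: a read changed (G12 56->-4; F10 -14->-4) — executes, giving -4.
  A3: a read changed (A2 56->-4) — executes, giving -4.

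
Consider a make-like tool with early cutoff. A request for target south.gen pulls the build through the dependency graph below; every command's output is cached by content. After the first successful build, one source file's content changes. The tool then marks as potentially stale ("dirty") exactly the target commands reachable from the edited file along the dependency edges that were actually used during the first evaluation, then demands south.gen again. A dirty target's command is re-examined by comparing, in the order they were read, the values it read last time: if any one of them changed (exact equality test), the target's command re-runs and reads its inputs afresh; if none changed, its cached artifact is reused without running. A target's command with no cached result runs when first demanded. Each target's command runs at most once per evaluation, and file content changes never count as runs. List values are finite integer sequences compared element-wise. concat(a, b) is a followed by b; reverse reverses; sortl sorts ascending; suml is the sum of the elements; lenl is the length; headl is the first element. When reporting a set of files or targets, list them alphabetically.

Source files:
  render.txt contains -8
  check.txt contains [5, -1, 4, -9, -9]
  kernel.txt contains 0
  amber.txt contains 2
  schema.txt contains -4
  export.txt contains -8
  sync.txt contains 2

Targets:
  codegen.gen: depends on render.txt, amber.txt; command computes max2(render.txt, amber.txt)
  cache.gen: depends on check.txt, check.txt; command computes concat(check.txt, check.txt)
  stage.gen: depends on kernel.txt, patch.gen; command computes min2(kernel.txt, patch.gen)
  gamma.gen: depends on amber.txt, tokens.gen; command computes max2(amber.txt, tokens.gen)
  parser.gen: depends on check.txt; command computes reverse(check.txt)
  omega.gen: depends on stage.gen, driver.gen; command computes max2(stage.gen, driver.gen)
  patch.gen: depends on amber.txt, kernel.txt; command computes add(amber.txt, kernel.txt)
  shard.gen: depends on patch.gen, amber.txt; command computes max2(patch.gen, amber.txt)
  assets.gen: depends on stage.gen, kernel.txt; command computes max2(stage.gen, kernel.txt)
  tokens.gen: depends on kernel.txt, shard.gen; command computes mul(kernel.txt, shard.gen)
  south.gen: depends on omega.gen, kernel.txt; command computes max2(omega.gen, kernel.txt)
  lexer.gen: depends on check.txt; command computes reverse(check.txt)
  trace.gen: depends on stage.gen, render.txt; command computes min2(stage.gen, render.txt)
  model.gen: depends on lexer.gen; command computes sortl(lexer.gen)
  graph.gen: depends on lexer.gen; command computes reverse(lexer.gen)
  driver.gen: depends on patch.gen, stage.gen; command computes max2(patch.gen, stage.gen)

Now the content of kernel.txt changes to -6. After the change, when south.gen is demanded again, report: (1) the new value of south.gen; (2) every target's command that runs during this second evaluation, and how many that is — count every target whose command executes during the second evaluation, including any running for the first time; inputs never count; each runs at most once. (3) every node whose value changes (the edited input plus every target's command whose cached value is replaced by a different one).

First demand of the output computes:
  patch.gen = add(2, 0) = 2
  stage.gen = min2(0, 2) = 0
  driver.gen = max2(2, 0) = 2
  omega.gen = max2(0, 2) = 2
  south.gen = max2(2, 0) = 2

After the edit, cleaning proceeds:
  patch.gen: a read changed (kernel.txt 0->-6) — executes, giving -4.
  stage.gen: a read changed (kernel.txt 0->-6; patch.gen 2->-4) — executes, giving -6.
  driver.gen: a read changed (patch.gen 2->-4; stage.gen 0->-6) — executes, giving -4.
  omega.gen: a read changed (stage.gen 0->-6; driver.gen 2->-4) — executes, giving -4.
  south.gen: a read changed (omega.gen 2->-4; kernel.txt 0->-6) — executes, giving -4.

Demanding south.gen again yields -4.
5 target commands run: driver.gen, omega.gen, patch.gen, south.gen, stage.gen.
The nodes whose values change: driver.gen, kernel.txt, omega.gen, patch.gen, south.gen, stage.gen.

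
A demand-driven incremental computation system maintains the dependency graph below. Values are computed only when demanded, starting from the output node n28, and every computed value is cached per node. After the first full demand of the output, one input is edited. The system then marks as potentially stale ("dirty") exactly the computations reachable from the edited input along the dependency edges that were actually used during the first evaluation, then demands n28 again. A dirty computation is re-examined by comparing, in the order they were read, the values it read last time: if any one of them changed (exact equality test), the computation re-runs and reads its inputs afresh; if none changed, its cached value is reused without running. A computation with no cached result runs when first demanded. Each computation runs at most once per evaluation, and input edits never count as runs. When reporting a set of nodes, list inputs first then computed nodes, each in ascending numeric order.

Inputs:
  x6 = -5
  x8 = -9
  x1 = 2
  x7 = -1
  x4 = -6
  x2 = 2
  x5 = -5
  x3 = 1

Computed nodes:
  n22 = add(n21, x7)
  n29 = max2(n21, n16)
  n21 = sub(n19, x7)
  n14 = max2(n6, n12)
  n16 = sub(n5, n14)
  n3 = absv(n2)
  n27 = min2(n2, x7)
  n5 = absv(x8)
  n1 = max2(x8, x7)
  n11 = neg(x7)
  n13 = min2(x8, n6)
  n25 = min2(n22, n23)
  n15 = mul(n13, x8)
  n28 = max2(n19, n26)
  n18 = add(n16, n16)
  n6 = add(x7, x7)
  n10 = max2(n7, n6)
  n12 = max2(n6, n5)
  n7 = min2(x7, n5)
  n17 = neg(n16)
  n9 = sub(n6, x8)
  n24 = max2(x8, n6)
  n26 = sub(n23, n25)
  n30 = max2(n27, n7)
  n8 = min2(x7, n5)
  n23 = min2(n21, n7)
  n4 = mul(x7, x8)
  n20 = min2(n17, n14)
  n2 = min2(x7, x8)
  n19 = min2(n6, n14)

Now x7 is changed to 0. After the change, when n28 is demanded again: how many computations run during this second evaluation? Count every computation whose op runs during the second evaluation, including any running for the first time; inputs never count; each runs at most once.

Computations that run: n6, n7, n12, n14, n19, n21, n22, n23, n25, n26, n28 — 11 in total.

First evaluation (everything demanded from the output):
  n5 = absv(-9) = 9
  n6 = add(-1, -1) = -2
  n7 = min2(-1, 9) = -1
  n12 = max2(-2, 9) = 9
  n14 = max2(-2, 9) = 9
  n19 = min2(-2, 9) = -2
  n21 = sub(-2, -1) = -1
  n22 = add(-1, -1) = -2
  n23 = min2(-1, -1) = -1
  n25 = min2(-2, -1) = -2
  n26 = sub(-1, -2) = 1
  n28 = max2(-2, 1) = 1

Propagation after the edit:
  n6: runs — x7 -1->0; x7 -1->0; result 0.
  n7: runs — x7 -1->0; result 0.
  n12: runs — n6 -2->0; result 9 (same value as before).
  n14: runs — n6 -2->0; result 9 (same value as before).
  n19: runs — n6 -2->0; result 0.
  n21: runs — n19 -2->0; x7 -1->0; result 0.
  n22: runs — n21 -1->0; x7 -1->0; result 0.
  n23: runs — n21 -1->0; n7 -1->0; result 0.
  n25: runs — n22 -2->0; n23 -1->0; result 0.
  n26: runs — n23 -1->0; n25 -2->0; result 0.
  n28: runs — n19 -2->0; n26 1->0; result 0.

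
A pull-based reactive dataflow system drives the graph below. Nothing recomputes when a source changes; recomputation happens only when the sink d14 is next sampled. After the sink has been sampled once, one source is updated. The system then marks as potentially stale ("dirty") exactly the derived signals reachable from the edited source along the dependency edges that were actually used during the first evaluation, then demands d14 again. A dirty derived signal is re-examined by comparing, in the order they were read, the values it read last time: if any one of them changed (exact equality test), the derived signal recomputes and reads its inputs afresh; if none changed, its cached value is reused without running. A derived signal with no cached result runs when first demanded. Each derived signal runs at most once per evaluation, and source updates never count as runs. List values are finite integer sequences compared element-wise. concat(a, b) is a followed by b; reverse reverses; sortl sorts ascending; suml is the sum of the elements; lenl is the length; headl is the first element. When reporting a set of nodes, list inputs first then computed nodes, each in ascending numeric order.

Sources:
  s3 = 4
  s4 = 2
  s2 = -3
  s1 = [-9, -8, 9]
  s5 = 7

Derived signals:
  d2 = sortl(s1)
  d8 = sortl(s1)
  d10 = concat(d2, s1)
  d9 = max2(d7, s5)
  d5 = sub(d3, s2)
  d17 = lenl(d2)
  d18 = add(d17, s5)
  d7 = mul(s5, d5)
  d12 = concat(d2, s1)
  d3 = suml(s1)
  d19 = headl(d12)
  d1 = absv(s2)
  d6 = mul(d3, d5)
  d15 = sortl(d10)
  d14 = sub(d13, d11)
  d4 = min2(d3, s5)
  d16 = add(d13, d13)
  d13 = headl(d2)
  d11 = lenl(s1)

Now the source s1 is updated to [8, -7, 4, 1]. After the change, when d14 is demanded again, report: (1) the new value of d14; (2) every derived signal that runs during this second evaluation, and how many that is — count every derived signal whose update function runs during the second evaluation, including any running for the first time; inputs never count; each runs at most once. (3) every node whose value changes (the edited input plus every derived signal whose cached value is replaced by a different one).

New value of d14: -11.
Derived signals that run: d2, d11, d13, d14 — 4 in total.
Values that change: s1, d2, d11, d13, d14.

First evaluation (everything demanded from the output):
  d2 = sortl([-9, -8, 9]) = [-9, -8, 9]
  d11 = lenl([-9, -8, 9]) = 3
  d13 = headl([-9, -8, 9]) = -9
  d14 = sub(-9, 3) = -12

Propagation after the edit:
  d2: runs — s1 [-9, -8, 9]->[8, -7, 4, 1]; result [-7, 1, 4, 8].
  d11: runs — s1 [-9, -8, 9]->[8, -7, 4, 1]; result 4.
  d13: runs — d2 [-9, -8, 9]->[-7, 1, 4, 8]; result -7.
  d14: runs — d13 -9->-7; d11 3->4; result -11.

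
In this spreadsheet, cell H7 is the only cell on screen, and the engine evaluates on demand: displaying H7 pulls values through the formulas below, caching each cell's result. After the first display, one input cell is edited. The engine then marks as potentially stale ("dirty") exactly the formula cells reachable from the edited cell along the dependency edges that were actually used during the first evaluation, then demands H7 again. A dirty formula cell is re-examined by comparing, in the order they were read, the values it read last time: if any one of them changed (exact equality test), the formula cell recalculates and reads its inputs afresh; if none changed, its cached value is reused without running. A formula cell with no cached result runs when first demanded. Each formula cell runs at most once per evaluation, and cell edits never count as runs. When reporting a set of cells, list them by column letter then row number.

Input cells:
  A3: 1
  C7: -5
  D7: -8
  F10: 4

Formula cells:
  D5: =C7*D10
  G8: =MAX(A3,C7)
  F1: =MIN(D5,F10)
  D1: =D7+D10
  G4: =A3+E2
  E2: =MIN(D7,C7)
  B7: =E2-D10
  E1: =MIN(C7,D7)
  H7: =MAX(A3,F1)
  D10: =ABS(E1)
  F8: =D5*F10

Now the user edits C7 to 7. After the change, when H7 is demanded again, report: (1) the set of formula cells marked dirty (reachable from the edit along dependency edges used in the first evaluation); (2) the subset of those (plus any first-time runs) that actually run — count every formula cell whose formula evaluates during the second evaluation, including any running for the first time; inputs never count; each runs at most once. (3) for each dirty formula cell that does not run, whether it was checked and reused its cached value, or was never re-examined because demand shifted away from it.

Dirty set: D5, D10, E1, F1, H7.
Run set: D5, E1, F1, H7 (4 run).
Re-examined without running (cache reused): D10.
The important point: at D10 every value read last time is unchanged, so the dirty flag clears without a run.

Initial pass — values computed on the first demand:
  E1 = MIN(-5, -8) = -8
  D10 = ABS(-8) = 8
  D5 = -5 * 8 = -40
  F1 = MIN(-40, 4) = -40
  H7 = MAX(1, -40) = 1

Second demand — change propagation:
  E1: re-runs because C7 -5->7; new result -8 (unchanged).
  D10: re-examined; everything it read last time is the same (E1 unchanged) — cache 8 kept, no run.
  D5: re-runs because C7 -5->7; new result 56.
  F1: re-runs because D5 -40->56; new result 4.
  H7: re-runs because F1 -40->4; new result 4.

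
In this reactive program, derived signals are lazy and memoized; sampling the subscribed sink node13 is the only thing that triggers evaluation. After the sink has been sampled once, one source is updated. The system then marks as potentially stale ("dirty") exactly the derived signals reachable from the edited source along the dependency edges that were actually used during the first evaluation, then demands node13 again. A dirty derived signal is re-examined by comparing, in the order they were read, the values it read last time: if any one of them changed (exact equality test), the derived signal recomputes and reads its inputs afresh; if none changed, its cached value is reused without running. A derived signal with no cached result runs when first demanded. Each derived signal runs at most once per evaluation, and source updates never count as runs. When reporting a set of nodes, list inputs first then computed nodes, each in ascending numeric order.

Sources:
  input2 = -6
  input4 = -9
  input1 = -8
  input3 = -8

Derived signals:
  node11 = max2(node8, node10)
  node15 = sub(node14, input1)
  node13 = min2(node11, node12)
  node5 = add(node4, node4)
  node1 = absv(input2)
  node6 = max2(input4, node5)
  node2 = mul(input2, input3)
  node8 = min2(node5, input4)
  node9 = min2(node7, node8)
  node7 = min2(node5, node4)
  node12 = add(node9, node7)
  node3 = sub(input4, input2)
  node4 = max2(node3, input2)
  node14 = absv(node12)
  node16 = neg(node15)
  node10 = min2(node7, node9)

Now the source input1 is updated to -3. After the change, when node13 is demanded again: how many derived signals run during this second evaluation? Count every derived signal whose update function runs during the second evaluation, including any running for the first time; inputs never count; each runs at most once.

0 derived signals run: none.
Note the shortcut — input1 feeds only undemanded nodes, so no recomputation happens.

First demand of the output computes:
  node3 = sub(-9, -6) = -3
  node4 = max2(-3, -6) = -3
  node5 = add(-3, -3) = -6
  node7 = min2(-6, -3) = -6
  node8 = min2(-6, -9) = -9
  node9 = min2(-6, -9) = -9
  node10 = min2(-6, -9) = -9
  node11 = max2(-9, -9) = -9
  node12 = add(-9, -6) = -15
  node13 = min2(-9, -15) = -15

After the edit, cleaning proceeds:
  input1 only reaches undemanded nodes; the second demand re-runs nothing.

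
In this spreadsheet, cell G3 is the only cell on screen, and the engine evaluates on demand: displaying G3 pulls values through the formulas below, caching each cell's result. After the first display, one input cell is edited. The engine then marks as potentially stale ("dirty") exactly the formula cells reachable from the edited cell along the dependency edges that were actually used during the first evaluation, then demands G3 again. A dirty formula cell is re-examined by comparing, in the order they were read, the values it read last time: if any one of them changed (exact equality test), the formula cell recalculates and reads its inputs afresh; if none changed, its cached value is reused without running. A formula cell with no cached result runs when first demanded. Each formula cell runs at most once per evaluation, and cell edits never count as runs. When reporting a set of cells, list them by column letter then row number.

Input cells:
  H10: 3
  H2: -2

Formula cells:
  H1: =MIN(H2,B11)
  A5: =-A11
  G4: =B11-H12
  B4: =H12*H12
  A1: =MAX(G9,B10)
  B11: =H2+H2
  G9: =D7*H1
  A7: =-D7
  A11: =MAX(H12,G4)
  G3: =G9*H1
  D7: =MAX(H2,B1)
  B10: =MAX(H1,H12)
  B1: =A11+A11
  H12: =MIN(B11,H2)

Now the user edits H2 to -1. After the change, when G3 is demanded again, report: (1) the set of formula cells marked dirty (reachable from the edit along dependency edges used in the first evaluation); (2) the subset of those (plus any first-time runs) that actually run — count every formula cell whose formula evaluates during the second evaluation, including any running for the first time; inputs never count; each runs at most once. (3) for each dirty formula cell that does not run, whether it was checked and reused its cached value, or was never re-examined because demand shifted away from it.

Initial pass — values computed on the first demand:
  B11 = -2 + -2 = -4
  H1 = MIN(-2, -4) = -4
  H12 = MIN(-4, -2) = -4
  G4 = -4 - -4 = 0
  A11 = MAX(-4, 0) = 0
  B1 = 0 + 0 = 0
  D7 = MAX(-2, 0) = 0
  G9 = 0 * -4 = 0
  G3 = 0 * -4 = 0

Second demand — change propagation:
  B11: re-runs because H2 -2->-1; H2 -2->-1; new result -2.
  H1: re-runs because H2 -2->-1; B11 -4->-2; new result -2.
  H12: re-runs because B11 -4->-2; H2 -2->-1; new result -2.
  G4: re-runs because B11 -4->-2; H12 -4->-2; new result 0 (unchanged).
  A11: re-runs because H12 -4->-2; new result 0 (unchanged).
  B1: re-examined; everything it read last time is the same (A11 unchanged, A11 unchanged) — cache 0 kept, no run.
  D7: re-runs because H2 -2->-1; new result 0 (unchanged).
  G9: re-runs because H1 -4->-2; new result 0 (unchanged).
  G3: re-runs because H1 -4->-2; new result 0 (unchanged).

The important point: at B1 every value read last time is unchanged, so the dirty flag clears without a run.

Dirty set: A11, B1, B11, D7, G3, G4, G9, H1, H12.
Run set: A11, B11, D7, G3, G4, G9, H1, H12 (8 run).
Re-examined without running (cache reused): B1.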